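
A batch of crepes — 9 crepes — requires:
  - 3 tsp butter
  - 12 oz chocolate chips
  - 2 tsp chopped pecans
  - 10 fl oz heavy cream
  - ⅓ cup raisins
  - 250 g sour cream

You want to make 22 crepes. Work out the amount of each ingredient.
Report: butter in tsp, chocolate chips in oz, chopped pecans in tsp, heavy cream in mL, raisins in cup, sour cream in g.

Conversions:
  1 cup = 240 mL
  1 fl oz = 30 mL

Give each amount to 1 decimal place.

Scaling factor: 22/9.
butter: 3 tsp × 22/9 ≈ 7.3 tsp
chocolate chips: 12 oz × 22/9 ≈ 29.3 oz
chopped pecans: 2 tsp × 22/9 ≈ 4.9 tsp
heavy cream: 10 fl oz × 22/9 × 30 mL/fl oz ≈ 733.3 mL
raisins: 1/3 cup × 22/9 ≈ 0.8 cup
sour cream: 250 g × 22/9 ≈ 611.1 g

butter: 7.3 tsp; chocolate chips: 29.3 oz; chopped pecans: 4.9 tsp; heavy cream: 733.3 mL; raisins: 0.8 cup; sour cream: 611.1 g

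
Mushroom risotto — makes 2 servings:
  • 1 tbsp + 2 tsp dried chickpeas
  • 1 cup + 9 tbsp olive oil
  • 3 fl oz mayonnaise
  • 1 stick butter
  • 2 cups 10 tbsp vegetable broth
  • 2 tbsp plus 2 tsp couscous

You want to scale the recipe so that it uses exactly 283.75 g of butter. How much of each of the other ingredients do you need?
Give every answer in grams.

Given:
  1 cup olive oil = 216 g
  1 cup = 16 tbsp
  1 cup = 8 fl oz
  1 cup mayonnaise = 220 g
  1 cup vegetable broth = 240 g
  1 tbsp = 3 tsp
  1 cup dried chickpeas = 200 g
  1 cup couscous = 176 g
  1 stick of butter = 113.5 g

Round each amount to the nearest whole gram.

The original recipe has 113.5 g of butter, so the scaling factor is 283.75 ÷ 113.5 = 5/2 = 2.5.
dried chickpeas: (1 tbsp + 2 tsp = 5/3 tbsp) × 5/2 ÷ 16 tbsp/cup × 200 g/cup ≈ 52 g
olive oil: (1 cup + 9 tbsp = 1.5625 cup) × 5/2 × 216 g/cup ≈ 844 g
mayonnaise: 3 fl oz × 5/2 ÷ 8 fl oz/cup × 220 g/cup ≈ 206 g
vegetable broth: (2 cup + 10 tbsp = 2.625 cup) × 5/2 × 240 g/cup = 1575 g
couscous: (2 tbsp + 2 tsp = 8/3 tbsp) × 5/2 ÷ 16 tbsp/cup × 176 g/cup ≈ 73 g

dried chickpeas: 52 g; olive oil: 844 g; mayonnaise: 206 g; vegetable broth: 1575 g; couscous: 73 g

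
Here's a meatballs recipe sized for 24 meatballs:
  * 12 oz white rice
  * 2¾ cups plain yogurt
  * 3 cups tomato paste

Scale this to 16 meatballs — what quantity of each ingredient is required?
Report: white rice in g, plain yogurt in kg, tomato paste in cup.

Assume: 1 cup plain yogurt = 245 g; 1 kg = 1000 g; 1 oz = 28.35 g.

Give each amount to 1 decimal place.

Scaling factor: 16/24 = 2/3.
white rice: 12 oz × 2/3 × 28.35 g/oz = 226.8 g
plain yogurt: 2.75 cup × 2/3 × 245 g/cup ÷ 1000 g/kg ≈ 0.4 kg
tomato paste: 3 cup × 2/3 = 2.0 cup

white rice: 226.8 g; plain yogurt: 0.4 kg; tomato paste: 2.0 cup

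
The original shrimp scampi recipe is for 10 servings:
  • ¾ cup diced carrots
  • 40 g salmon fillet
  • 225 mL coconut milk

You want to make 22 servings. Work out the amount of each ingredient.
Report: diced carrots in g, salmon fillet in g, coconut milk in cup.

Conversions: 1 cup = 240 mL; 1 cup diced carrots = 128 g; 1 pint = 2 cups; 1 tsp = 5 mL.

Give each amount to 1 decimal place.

diced carrots: 211.2 g; salmon fillet: 88.0 g; coconut milk: 2.1 cup

Scaling factor: 22/10 = 11/5 = 2.2.
diced carrots: 0.75 cup × 11/5 × 128 g/cup = 211.2 g
salmon fillet: 40 g × 11/5 = 88.0 g
coconut milk: 225 mL × 11/5 ÷ 240 mL/cup ≈ 2.1 cup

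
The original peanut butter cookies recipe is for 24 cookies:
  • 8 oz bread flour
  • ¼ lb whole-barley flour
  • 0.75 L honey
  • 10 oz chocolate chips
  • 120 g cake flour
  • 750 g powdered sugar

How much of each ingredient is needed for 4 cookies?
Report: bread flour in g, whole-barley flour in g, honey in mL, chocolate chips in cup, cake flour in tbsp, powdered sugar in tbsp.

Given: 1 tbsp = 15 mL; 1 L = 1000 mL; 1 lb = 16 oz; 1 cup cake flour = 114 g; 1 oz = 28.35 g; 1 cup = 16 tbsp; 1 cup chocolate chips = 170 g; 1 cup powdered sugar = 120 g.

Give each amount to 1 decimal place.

bread flour: 37.8 g; whole-barley flour: 18.9 g; honey: 125.0 mL; chocolate chips: 0.3 cup; cake flour: 2.8 tbsp; powdered sugar: 16.7 tbsp

Scaling factor: 4/24 = 1/6.
bread flour: 8 oz × 1/6 × 28.35 g/oz = 37.8 g
whole-barley flour: 0.25 lb × 1/6 × 16 oz/lb × 28.35 g/oz = 18.9 g
honey: 0.75 L × 1/6 × 1000 mL/L = 125.0 mL
chocolate chips: 10 oz × 1/6 × 28.35 g/oz ÷ 170 g/cup ≈ 0.3 cup
cake flour: 120 g × 1/6 ÷ 114 g/cup × 16 tbsp/cup ≈ 2.8 tbsp
powdered sugar: 750 g × 1/6 ÷ 120 g/cup × 16 tbsp/cup ≈ 16.7 tbsp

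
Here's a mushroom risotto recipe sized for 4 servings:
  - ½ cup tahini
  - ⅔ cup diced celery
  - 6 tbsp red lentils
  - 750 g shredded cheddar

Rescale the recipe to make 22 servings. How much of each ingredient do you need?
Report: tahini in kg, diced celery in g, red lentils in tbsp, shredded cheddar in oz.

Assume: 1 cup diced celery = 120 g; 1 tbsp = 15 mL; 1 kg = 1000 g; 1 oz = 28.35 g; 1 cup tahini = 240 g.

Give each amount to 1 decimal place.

Scaling factor: 22/4 = 11/2 = 5.5.
tahini: 0.5 cup × 11/2 × 240 g/cup ÷ 1000 g/kg ≈ 0.7 kg
diced celery: 2/3 cup × 11/2 × 120 g/cup = 440.0 g
red lentils: 6 tbsp × 11/2 = 33.0 tbsp
shredded cheddar: 750 g × 11/2 ÷ 28.35 g/oz ≈ 145.5 oz

tahini: 0.7 kg; diced celery: 440.0 g; red lentils: 33.0 tbsp; shredded cheddar: 145.5 oz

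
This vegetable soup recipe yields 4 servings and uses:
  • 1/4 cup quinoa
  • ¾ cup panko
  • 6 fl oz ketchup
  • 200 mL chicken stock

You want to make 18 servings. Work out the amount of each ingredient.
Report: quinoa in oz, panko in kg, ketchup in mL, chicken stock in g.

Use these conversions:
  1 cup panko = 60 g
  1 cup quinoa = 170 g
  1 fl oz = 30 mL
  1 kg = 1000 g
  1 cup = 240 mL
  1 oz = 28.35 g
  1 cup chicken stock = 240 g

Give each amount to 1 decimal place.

quinoa: 6.7 oz; panko: 0.2 kg; ketchup: 810.0 mL; chicken stock: 900.0 g

Scaling factor: 18/4 = 9/2 = 4.5.
quinoa: 0.25 cup × 9/2 × 170 g/cup ÷ 28.35 g/oz ≈ 6.7 oz
panko: 0.75 cup × 9/2 × 60 g/cup ÷ 1000 g/kg ≈ 0.2 kg
ketchup: 6 fl oz × 9/2 × 30 mL/fl oz = 810.0 mL
chicken stock: 200 mL × 9/2 ÷ 240 mL/cup × 240 g/cup = 900.0 g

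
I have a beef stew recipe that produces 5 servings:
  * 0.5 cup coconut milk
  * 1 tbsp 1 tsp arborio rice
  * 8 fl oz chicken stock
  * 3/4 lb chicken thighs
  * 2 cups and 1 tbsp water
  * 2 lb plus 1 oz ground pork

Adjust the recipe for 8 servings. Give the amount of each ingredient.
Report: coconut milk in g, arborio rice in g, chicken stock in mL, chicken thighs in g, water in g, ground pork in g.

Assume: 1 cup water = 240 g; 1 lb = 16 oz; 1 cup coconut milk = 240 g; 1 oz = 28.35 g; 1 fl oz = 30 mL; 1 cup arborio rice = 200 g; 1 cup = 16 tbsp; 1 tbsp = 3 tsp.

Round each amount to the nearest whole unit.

coconut milk: 192 g; arborio rice: 27 g; chicken stock: 384 mL; chicken thighs: 544 g; water: 792 g; ground pork: 1497 g

Scaling factor: 8/5 = 1.6.
coconut milk: 0.5 cup × 8/5 × 240 g/cup = 192 g
arborio rice: (1 tbsp + 1 tsp = 4/3 tbsp) × 8/5 ÷ 16 tbsp/cup × 200 g/cup ≈ 27 g
chicken stock: 8 fl oz × 8/5 × 30 mL/fl oz = 384 mL
chicken thighs: 0.75 lb × 8/5 × 16 oz/lb × 28.35 g/oz ≈ 544 g
water: (2 cup + 1 tbsp = 2.0625 cup) × 8/5 × 240 g/cup = 792 g
ground pork: (2 lb + 1 oz = 2.0625 lb) × 8/5 × 16 oz/lb × 28.35 g/oz ≈ 1497 g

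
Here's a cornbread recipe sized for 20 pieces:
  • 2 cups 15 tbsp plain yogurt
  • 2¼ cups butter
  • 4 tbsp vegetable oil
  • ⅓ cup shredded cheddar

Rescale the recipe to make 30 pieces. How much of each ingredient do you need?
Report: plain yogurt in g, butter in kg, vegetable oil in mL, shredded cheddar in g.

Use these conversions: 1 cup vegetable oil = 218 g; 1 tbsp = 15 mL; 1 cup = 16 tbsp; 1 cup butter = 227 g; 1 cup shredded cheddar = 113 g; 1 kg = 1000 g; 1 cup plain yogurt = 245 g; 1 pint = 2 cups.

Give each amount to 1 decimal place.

plain yogurt: 1079.5 g; butter: 0.8 kg; vegetable oil: 90.0 mL; shredded cheddar: 56.5 g

Scaling factor: 30/20 = 3/2 = 1.5.
plain yogurt: (2 cup + 15 tbsp = 2.9375 cup) × 3/2 × 245 g/cup ≈ 1079.5 g
butter: 2.25 cup × 3/2 × 227 g/cup ÷ 1000 g/kg ≈ 0.8 kg
vegetable oil: 4 tbsp × 3/2 × 15 mL/tbsp = 90.0 mL
shredded cheddar: 1/3 cup × 3/2 × 113 g/cup = 56.5 g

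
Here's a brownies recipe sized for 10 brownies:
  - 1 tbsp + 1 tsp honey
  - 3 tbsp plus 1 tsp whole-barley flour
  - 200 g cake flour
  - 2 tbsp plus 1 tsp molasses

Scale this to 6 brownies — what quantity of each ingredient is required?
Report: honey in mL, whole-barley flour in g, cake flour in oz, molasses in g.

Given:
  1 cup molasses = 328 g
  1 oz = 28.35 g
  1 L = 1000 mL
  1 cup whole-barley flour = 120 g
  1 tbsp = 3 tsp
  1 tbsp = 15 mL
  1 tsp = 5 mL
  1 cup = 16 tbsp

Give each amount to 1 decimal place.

honey: 12.0 mL; whole-barley flour: 15.0 g; cake flour: 4.2 oz; molasses: 28.7 g

Scaling factor: 6/10 = 3/5 = 0.6.
honey: (1 tbsp + 1 tsp = 4/3 tbsp) × 3/5 × 15 mL/tbsp = 12.0 mL
whole-barley flour: (3 tbsp + 1 tsp = 10/3 tbsp) × 3/5 ÷ 16 tbsp/cup × 120 g/cup = 15.0 g
cake flour: 200 g × 3/5 ÷ 28.35 g/oz ≈ 4.2 oz
molasses: (2 tbsp + 1 tsp = 7/3 tbsp) × 3/5 ÷ 16 tbsp/cup × 328 g/cup = 28.7 g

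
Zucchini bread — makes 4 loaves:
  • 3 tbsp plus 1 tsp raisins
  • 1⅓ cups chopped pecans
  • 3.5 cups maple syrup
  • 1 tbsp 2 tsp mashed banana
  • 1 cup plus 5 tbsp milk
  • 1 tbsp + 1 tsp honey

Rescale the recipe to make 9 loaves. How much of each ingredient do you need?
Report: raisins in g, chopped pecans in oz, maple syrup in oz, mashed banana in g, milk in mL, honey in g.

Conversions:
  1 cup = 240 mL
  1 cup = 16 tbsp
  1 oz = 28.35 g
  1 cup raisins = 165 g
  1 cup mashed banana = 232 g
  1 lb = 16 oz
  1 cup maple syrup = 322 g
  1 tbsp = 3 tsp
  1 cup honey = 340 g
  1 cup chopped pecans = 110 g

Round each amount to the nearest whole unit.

Scaling factor: 9/4 = 2.25.
raisins: (3 tbsp + 1 tsp = 10/3 tbsp) × 9/4 ÷ 16 tbsp/cup × 165 g/cup ≈ 77 g
chopped pecans: 4/3 cup × 9/4 × 110 g/cup ÷ 28.35 g/oz ≈ 12 oz
maple syrup: 3.5 cup × 9/4 × 322 g/cup ÷ 28.35 g/oz ≈ 89 oz
mashed banana: (1 tbsp + 2 tsp = 5/3 tbsp) × 9/4 ÷ 16 tbsp/cup × 232 g/cup ≈ 54 g
milk: (1 cup + 5 tbsp = 1.3125 cup) × 9/4 × 240 mL/cup ≈ 709 mL
honey: (1 tbsp + 1 tsp = 4/3 tbsp) × 9/4 ÷ 16 tbsp/cup × 340 g/cup ≈ 64 g

raisins: 77 g; chopped pecans: 12 oz; maple syrup: 89 oz; mashed banana: 54 g; milk: 709 mL; honey: 64 g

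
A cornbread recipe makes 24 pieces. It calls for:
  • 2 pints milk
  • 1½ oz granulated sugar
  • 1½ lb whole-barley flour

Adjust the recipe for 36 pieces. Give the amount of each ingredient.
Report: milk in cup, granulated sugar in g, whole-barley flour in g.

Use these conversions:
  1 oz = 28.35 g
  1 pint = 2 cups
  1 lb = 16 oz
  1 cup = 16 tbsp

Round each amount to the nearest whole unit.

milk: 6 cup; granulated sugar: 64 g; whole-barley flour: 1021 g

Scaling factor: 36/24 = 3/2 = 1.5.
milk: 2 pint × 3/2 × 2 cup/pint = 6 cup
granulated sugar: 1.5 oz × 3/2 × 28.35 g/oz ≈ 64 g
whole-barley flour: 1.5 lb × 3/2 × 16 oz/lb × 28.35 g/oz ≈ 1021 g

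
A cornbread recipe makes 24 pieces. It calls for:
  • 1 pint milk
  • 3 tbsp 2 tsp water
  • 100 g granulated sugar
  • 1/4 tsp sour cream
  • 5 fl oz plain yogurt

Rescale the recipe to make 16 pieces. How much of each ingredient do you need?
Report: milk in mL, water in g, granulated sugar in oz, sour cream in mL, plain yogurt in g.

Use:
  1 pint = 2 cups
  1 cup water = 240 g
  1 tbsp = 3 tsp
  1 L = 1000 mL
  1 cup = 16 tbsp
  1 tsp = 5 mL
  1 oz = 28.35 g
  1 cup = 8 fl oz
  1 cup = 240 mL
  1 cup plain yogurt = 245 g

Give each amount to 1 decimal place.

milk: 320.0 mL; water: 36.7 g; granulated sugar: 2.4 oz; sour cream: 0.8 mL; plain yogurt: 102.1 g

Scaling factor: 16/24 = 2/3.
milk: 1 pint × 2/3 × 2 cup/pint × 240 mL/cup = 320.0 mL
water: (3 tbsp + 2 tsp = 11/3 tbsp) × 2/3 ÷ 16 tbsp/cup × 240 g/cup ≈ 36.7 g
granulated sugar: 100 g × 2/3 ÷ 28.35 g/oz ≈ 2.4 oz
sour cream: 0.25 tsp × 2/3 × 5 mL/tsp ≈ 0.8 mL
plain yogurt: 5 fl oz × 2/3 ÷ 8 fl oz/cup × 245 g/cup ≈ 102.1 g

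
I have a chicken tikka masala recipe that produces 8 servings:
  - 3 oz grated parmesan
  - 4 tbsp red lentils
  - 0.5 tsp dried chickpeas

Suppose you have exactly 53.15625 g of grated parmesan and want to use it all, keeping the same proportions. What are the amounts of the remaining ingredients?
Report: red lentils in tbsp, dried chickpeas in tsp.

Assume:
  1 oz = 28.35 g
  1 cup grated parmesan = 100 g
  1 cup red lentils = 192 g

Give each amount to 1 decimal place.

The original recipe has 85.05 g of grated parmesan, so the scaling factor is 53.15625 ÷ 85.05 = 5/8 = 0.625.
red lentils: 4 tbsp × 5/8 = 2.5 tbsp
dried chickpeas: 0.5 tsp × 5/8 ≈ 0.3 tsp

red lentils: 2.5 tbsp; dried chickpeas: 0.3 tsp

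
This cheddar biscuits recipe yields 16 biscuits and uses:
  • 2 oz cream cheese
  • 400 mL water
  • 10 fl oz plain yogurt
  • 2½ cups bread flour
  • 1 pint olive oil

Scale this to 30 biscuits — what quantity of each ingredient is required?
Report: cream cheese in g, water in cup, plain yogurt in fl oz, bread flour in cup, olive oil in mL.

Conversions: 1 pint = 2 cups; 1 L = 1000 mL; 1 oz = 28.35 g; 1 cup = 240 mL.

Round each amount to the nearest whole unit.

cream cheese: 106 g; water: 3 cup; plain yogurt: 19 fl oz; bread flour: 5 cup; olive oil: 900 mL

Scaling factor: 30/16 = 15/8 = 1.875.
cream cheese: 2 oz × 15/8 × 28.35 g/oz ≈ 106 g
water: 400 mL × 15/8 ÷ 240 mL/cup ≈ 3 cup
plain yogurt: 10 fl oz × 15/8 ≈ 19 fl oz
bread flour: 2.5 cup × 15/8 ≈ 5 cup
olive oil: 1 pint × 15/8 × 2 cup/pint × 240 mL/cup = 900 mL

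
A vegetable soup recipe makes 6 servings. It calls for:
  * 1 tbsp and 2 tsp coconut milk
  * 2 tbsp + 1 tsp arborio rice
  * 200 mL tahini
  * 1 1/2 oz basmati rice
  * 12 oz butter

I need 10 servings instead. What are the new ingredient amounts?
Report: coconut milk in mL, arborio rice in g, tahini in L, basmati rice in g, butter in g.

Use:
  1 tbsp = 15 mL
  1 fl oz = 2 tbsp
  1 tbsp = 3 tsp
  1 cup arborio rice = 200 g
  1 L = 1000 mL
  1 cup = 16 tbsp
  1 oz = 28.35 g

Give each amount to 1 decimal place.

coconut milk: 41.7 mL; arborio rice: 48.6 g; tahini: 0.3 L; basmati rice: 70.9 g; butter: 567.0 g

Scaling factor: 10/6 = 5/3.
coconut milk: (1 tbsp + 2 tsp = 5/3 tbsp) × 5/3 × 15 mL/tbsp ≈ 41.7 mL
arborio rice: (2 tbsp + 1 tsp = 7/3 tbsp) × 5/3 ÷ 16 tbsp/cup × 200 g/cup ≈ 48.6 g
tahini: 200 mL × 5/3 ÷ 1000 mL/L ≈ 0.3 L
basmati rice: 1.5 oz × 5/3 × 28.35 g/oz ≈ 70.9 g
butter: 12 oz × 5/3 × 28.35 g/oz = 567.0 g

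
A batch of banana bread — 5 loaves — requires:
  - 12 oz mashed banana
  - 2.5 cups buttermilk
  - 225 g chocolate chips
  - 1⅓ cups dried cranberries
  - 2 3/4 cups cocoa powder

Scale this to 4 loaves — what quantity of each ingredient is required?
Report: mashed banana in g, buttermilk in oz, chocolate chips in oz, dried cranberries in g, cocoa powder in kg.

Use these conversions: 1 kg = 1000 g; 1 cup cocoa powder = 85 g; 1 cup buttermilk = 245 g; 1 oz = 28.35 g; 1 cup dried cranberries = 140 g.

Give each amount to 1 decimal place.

Scaling factor: 4/5 = 0.8.
mashed banana: 12 oz × 4/5 × 28.35 g/oz ≈ 272.2 g
buttermilk: 2.5 cup × 4/5 × 245 g/cup ÷ 28.35 g/oz ≈ 17.3 oz
chocolate chips: 225 g × 4/5 ÷ 28.35 g/oz ≈ 6.3 oz
dried cranberries: 4/3 cup × 4/5 × 140 g/cup ≈ 149.3 g
cocoa powder: 2.75 cup × 4/5 × 85 g/cup ÷ 1000 g/kg ≈ 0.2 kg

mashed banana: 272.2 g; buttermilk: 17.3 oz; chocolate chips: 6.3 oz; dried cranberries: 149.3 g; cocoa powder: 0.2 kg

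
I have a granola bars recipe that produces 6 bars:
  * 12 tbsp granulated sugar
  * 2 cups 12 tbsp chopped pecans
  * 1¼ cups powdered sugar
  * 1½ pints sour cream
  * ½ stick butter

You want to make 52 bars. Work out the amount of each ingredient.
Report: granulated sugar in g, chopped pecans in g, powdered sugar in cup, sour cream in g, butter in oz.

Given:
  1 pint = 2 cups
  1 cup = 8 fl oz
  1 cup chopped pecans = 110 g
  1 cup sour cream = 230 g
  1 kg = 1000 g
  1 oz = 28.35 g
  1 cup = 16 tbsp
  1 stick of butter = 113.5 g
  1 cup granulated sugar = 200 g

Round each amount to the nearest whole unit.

Scaling factor: 52/6 = 26/3.
granulated sugar: 12 tbsp × 26/3 ÷ 16 tbsp/cup × 200 g/cup = 1300 g
chopped pecans: (2 cup + 12 tbsp = 2.75 cup) × 26/3 × 110 g/cup ≈ 2622 g
powdered sugar: 1.25 cup × 26/3 ≈ 11 cup
sour cream: 1.5 pint × 26/3 × 2 cup/pint × 230 g/cup = 5980 g
butter: 0.5 stick × 26/3 × 113.5 g/stick ÷ 28.35 g/oz ≈ 17 oz

granulated sugar: 1300 g; chopped pecans: 2622 g; powdered sugar: 11 cup; sour cream: 5980 g; butter: 17 oz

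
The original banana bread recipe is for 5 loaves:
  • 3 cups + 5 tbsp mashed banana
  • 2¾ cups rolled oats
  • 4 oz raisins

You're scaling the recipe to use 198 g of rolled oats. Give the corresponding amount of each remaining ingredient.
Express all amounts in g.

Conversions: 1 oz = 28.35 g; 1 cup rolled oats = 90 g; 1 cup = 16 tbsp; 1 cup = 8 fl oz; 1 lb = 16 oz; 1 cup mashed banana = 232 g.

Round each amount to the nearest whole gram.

The original recipe has 247.5 g of rolled oats, so the scaling factor is 198 ÷ 247.5 = 4/5 = 0.8.
mashed banana: (3 cup + 5 tbsp = 3.3125 cup) × 4/5 × 232 g/cup ≈ 615 g
raisins: 4 oz × 4/5 × 28.35 g/oz ≈ 91 g

mashed banana: 615 g; raisins: 91 g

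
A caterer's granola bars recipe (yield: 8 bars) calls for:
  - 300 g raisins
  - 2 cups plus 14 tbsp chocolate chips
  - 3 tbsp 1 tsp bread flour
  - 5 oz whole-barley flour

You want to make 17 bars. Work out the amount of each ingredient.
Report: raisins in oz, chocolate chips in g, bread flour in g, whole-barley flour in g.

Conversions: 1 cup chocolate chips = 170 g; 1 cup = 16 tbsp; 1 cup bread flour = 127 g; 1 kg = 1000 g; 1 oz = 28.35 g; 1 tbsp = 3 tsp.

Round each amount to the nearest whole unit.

raisins: 22 oz; chocolate chips: 1039 g; bread flour: 56 g; whole-barley flour: 301 g

Scaling factor: 17/8 = 2.125.
raisins: 300 g × 17/8 ÷ 28.35 g/oz ≈ 22 oz
chocolate chips: (2 cup + 14 tbsp = 2.875 cup) × 17/8 × 170 g/cup ≈ 1039 g
bread flour: (3 tbsp + 1 tsp = 10/3 tbsp) × 17/8 ÷ 16 tbsp/cup × 127 g/cup ≈ 56 g
whole-barley flour: 5 oz × 17/8 × 28.35 g/oz ≈ 301 g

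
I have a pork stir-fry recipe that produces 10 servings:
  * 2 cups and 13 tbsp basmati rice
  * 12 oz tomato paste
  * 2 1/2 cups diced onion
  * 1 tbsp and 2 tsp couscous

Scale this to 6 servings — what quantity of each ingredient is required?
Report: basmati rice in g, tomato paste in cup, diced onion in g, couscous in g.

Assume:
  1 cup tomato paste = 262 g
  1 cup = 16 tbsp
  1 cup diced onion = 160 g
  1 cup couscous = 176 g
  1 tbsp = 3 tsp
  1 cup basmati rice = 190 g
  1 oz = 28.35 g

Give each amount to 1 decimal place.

Scaling factor: 6/10 = 3/5 = 0.6.
basmati rice: (2 cup + 13 tbsp = 2.8125 cup) × 3/5 × 190 g/cup ≈ 320.6 g
tomato paste: 12 oz × 3/5 × 28.35 g/oz ÷ 262 g/cup ≈ 0.8 cup
diced onion: 2.5 cup × 3/5 × 160 g/cup = 240.0 g
couscous: (1 tbsp + 2 tsp = 5/3 tbsp) × 3/5 ÷ 16 tbsp/cup × 176 g/cup = 11.0 g

basmati rice: 320.6 g; tomato paste: 0.8 cup; diced onion: 240.0 g; couscous: 11.0 g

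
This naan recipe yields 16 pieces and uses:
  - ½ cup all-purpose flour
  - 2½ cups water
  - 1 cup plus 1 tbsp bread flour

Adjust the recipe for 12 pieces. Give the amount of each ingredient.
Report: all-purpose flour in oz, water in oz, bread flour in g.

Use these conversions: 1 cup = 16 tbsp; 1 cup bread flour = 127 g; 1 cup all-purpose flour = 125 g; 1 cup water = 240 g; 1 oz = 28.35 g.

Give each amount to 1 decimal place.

all-purpose flour: 1.7 oz; water: 15.9 oz; bread flour: 101.2 g

Scaling factor: 12/16 = 3/4 = 0.75.
all-purpose flour: 0.5 cup × 3/4 × 125 g/cup ÷ 28.35 g/oz ≈ 1.7 oz
water: 2.5 cup × 3/4 × 240 g/cup ÷ 28.35 g/oz ≈ 15.9 oz
bread flour: (1 cup + 1 tbsp = 1.0625 cup) × 3/4 × 127 g/cup ≈ 101.2 g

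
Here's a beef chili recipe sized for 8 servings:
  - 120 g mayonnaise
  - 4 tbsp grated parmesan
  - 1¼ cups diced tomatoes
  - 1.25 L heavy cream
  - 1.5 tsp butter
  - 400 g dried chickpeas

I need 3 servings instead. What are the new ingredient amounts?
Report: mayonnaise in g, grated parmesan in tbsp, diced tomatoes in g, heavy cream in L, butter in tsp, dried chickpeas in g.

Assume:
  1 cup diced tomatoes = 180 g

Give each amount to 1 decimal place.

mayonnaise: 45.0 g; grated parmesan: 1.5 tbsp; diced tomatoes: 84.4 g; heavy cream: 0.5 L; butter: 0.6 tsp; dried chickpeas: 150.0 g

Scaling factor: 3/8 = 0.375.
mayonnaise: 120 g × 3/8 = 45.0 g
grated parmesan: 4 tbsp × 3/8 = 1.5 tbsp
diced tomatoes: 1.25 cup × 3/8 × 180 g/cup ≈ 84.4 g
heavy cream: 1.25 L × 3/8 ≈ 0.5 L
butter: 1.5 tsp × 3/8 ≈ 0.6 tsp
dried chickpeas: 400 g × 3/8 = 150.0 g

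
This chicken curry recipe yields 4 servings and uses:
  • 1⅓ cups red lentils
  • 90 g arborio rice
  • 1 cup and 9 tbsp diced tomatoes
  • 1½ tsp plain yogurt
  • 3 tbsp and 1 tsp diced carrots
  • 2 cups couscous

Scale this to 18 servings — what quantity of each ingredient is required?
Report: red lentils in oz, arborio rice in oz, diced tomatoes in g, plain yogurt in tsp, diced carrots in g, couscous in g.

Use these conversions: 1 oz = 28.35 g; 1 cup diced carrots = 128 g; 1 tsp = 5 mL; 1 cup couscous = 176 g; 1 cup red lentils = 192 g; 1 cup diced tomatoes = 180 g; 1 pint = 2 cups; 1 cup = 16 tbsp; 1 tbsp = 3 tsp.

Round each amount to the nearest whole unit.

red lentils: 41 oz; arborio rice: 14 oz; diced tomatoes: 1266 g; plain yogurt: 7 tsp; diced carrots: 120 g; couscous: 1584 g

Scaling factor: 18/4 = 9/2 = 4.5.
red lentils: 4/3 cup × 9/2 × 192 g/cup ÷ 28.35 g/oz ≈ 41 oz
arborio rice: 90 g × 9/2 ÷ 28.35 g/oz ≈ 14 oz
diced tomatoes: (1 cup + 9 tbsp = 1.5625 cup) × 9/2 × 180 g/cup ≈ 1266 g
plain yogurt: 1.5 tsp × 9/2 ≈ 7 tsp
diced carrots: (3 tbsp + 1 tsp = 10/3 tbsp) × 9/2 ÷ 16 tbsp/cup × 128 g/cup = 120 g
couscous: 2 cup × 9/2 × 176 g/cup = 1584 g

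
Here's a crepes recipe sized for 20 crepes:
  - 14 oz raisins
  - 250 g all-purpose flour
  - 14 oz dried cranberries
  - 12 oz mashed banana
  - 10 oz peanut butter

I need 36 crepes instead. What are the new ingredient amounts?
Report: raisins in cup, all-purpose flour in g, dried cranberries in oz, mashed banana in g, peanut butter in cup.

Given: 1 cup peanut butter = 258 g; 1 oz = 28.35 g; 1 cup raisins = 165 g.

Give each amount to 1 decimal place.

raisins: 4.3 cup; all-purpose flour: 450.0 g; dried cranberries: 25.2 oz; mashed banana: 612.4 g; peanut butter: 2.0 cup

Scaling factor: 36/20 = 9/5 = 1.8.
raisins: 14 oz × 9/5 × 28.35 g/oz ÷ 165 g/cup ≈ 4.3 cup
all-purpose flour: 250 g × 9/5 = 450.0 g
dried cranberries: 14 oz × 9/5 = 25.2 oz
mashed banana: 12 oz × 9/5 × 28.35 g/oz ≈ 612.4 g
peanut butter: 10 oz × 9/5 × 28.35 g/oz ÷ 258 g/cup ≈ 2.0 cup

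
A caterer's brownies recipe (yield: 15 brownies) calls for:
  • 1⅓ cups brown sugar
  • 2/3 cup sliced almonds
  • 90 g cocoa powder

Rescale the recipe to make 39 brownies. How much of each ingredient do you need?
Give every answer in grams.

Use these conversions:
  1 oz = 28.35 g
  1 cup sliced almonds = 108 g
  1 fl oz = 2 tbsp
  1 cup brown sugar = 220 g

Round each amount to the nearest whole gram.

brown sugar: 763 g; sliced almonds: 187 g; cocoa powder: 234 g

Scaling factor: 39/15 = 13/5 = 2.6.
brown sugar: 4/3 cup × 13/5 × 220 g/cup ≈ 763 g
sliced almonds: 2/3 cup × 13/5 × 108 g/cup ≈ 187 g
cocoa powder: 90 g × 13/5 = 234 g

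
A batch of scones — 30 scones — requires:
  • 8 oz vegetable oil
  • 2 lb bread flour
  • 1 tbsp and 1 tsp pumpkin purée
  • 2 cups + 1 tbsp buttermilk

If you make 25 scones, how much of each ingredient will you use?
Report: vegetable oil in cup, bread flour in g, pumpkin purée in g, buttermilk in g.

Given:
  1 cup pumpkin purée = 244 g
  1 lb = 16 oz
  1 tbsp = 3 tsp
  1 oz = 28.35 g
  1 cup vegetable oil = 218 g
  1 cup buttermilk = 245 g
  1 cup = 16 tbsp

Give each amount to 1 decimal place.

vegetable oil: 0.9 cup; bread flour: 756.0 g; pumpkin purée: 16.9 g; buttermilk: 421.1 g

Scaling factor: 25/30 = 5/6.
vegetable oil: 8 oz × 5/6 × 28.35 g/oz ÷ 218 g/cup ≈ 0.9 cup
bread flour: 2 lb × 5/6 × 16 oz/lb × 28.35 g/oz = 756.0 g
pumpkin purée: (1 tbsp + 1 tsp = 4/3 tbsp) × 5/6 ÷ 16 tbsp/cup × 244 g/cup ≈ 16.9 g
buttermilk: (2 cup + 1 tbsp = 2.0625 cup) × 5/6 × 245 g/cup ≈ 421.1 g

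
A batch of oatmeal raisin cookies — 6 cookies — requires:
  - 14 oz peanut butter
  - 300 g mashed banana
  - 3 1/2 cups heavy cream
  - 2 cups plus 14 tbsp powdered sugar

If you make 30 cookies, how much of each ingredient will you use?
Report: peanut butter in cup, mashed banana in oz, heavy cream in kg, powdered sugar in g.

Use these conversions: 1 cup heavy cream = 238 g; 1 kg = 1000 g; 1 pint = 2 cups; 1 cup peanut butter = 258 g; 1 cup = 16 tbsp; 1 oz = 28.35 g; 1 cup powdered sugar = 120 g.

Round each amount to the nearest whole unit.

peanut butter: 8 cup; mashed banana: 53 oz; heavy cream: 4 kg; powdered sugar: 1725 g

Scaling factor: 30/6 = 5.
peanut butter: 14 oz × 5 × 28.35 g/oz ÷ 258 g/cup ≈ 8 cup
mashed banana: 300 g × 5 ÷ 28.35 g/oz ≈ 53 oz
heavy cream: 3.5 cup × 5 × 238 g/cup ÷ 1000 g/kg ≈ 4 kg
powdered sugar: (2 cup + 14 tbsp = 2.875 cup) × 5 × 120 g/cup = 1725 g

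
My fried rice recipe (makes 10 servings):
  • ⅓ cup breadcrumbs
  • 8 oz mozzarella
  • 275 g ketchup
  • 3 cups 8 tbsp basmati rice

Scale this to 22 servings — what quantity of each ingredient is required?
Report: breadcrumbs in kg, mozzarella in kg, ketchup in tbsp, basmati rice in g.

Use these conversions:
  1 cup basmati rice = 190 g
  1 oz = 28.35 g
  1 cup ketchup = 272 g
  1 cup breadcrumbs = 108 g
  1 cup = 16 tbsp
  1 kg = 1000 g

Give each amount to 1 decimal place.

Scaling factor: 22/10 = 11/5 = 2.2.
breadcrumbs: 1/3 cup × 11/5 × 108 g/cup ÷ 1000 g/kg ≈ 0.1 kg
mozzarella: 8 oz × 11/5 × 28.35 g/oz ÷ 1000 g/kg ≈ 0.5 kg
ketchup: 275 g × 11/5 ÷ 272 g/cup × 16 tbsp/cup ≈ 35.6 tbsp
basmati rice: (3 cup + 8 tbsp = 3.5 cup) × 11/5 × 190 g/cup = 1463.0 g

breadcrumbs: 0.1 kg; mozzarella: 0.5 kg; ketchup: 35.6 tbsp; basmati rice: 1463.0 g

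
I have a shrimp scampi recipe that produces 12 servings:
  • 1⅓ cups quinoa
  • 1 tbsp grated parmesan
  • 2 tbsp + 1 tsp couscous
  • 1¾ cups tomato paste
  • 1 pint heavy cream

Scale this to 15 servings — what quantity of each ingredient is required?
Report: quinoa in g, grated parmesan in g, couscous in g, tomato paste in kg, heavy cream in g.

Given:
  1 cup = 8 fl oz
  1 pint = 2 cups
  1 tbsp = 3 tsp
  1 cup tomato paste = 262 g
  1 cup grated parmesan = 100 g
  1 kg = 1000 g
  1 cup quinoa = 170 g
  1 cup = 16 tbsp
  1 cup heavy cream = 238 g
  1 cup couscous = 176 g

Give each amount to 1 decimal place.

Scaling factor: 15/12 = 5/4 = 1.25.
quinoa: 4/3 cup × 5/4 × 170 g/cup ≈ 283.3 g
grated parmesan: 1 tbsp × 5/4 ÷ 16 tbsp/cup × 100 g/cup ≈ 7.8 g
couscous: (2 tbsp + 1 tsp = 7/3 tbsp) × 5/4 ÷ 16 tbsp/cup × 176 g/cup ≈ 32.1 g
tomato paste: 1.75 cup × 5/4 × 262 g/cup ÷ 1000 g/kg ≈ 0.6 kg
heavy cream: 1 pint × 5/4 × 2 cup/pint × 238 g/cup = 595.0 g

quinoa: 283.3 g; grated parmesan: 7.8 g; couscous: 32.1 g; tomato paste: 0.6 kg; heavy cream: 595.0 g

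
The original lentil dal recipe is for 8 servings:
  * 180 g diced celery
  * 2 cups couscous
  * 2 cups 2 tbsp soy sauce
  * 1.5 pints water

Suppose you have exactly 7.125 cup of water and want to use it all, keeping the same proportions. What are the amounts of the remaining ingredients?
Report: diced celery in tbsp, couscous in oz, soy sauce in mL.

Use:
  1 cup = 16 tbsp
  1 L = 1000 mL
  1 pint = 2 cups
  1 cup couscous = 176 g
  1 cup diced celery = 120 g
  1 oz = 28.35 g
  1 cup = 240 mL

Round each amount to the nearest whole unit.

diced celery: 57 tbsp; couscous: 29 oz; soy sauce: 1211 mL

The original recipe has 3 cup of water, so the scaling factor is 7.125 ÷ 3 = 19/8 = 2.375.
diced celery: 180 g × 19/8 ÷ 120 g/cup × 16 tbsp/cup = 57 tbsp
couscous: 2 cup × 19/8 × 176 g/cup ÷ 28.35 g/oz ≈ 29 oz
soy sauce: (2 cup + 2 tbsp = 2.125 cup) × 19/8 × 240 mL/cup ≈ 1211 mL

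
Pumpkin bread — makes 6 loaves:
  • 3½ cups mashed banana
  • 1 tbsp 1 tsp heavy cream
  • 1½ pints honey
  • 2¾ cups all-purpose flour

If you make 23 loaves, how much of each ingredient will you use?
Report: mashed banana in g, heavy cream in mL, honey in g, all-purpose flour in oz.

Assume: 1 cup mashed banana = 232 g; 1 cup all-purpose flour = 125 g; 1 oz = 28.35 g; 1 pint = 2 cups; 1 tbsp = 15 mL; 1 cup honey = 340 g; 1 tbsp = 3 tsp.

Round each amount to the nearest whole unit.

mashed banana: 3113 g; heavy cream: 77 mL; honey: 3910 g; all-purpose flour: 46 oz

Scaling factor: 23/6.
mashed banana: 3.5 cup × 23/6 × 232 g/cup ≈ 3113 g
heavy cream: (1 tbsp + 1 tsp = 4/3 tbsp) × 23/6 × 15 mL/tbsp ≈ 77 mL
honey: 1.5 pint × 23/6 × 2 cup/pint × 340 g/cup = 3910 g
all-purpose flour: 2.75 cup × 23/6 × 125 g/cup ÷ 28.35 g/oz ≈ 46 oz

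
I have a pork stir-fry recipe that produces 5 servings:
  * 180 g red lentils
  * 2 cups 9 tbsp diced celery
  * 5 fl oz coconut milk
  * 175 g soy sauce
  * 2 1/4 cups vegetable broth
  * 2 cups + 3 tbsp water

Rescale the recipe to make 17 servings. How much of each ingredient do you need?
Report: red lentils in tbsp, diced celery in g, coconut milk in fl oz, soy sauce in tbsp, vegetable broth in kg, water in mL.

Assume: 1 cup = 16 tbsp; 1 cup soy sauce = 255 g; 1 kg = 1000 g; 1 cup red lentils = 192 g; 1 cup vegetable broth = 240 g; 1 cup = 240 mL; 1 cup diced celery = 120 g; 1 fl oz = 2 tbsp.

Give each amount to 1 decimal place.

Scaling factor: 17/5 = 3.4.
red lentils: 180 g × 17/5 ÷ 192 g/cup × 16 tbsp/cup = 51.0 tbsp
diced celery: (2 cup + 9 tbsp = 2.5625 cup) × 17/5 × 120 g/cup = 1045.5 g
coconut milk: 5 fl oz × 17/5 = 17.0 fl oz
soy sauce: 175 g × 17/5 ÷ 255 g/cup × 16 tbsp/cup ≈ 37.3 tbsp
vegetable broth: 2.25 cup × 17/5 × 240 g/cup ÷ 1000 g/kg ≈ 1.8 kg
water: (2 cup + 3 tbsp = 2.1875 cup) × 17/5 × 240 mL/cup = 1785.0 mL

red lentils: 51.0 tbsp; diced celery: 1045.5 g; coconut milk: 17.0 fl oz; soy sauce: 37.3 tbsp; vegetable broth: 1.8 kg; water: 1785.0 mL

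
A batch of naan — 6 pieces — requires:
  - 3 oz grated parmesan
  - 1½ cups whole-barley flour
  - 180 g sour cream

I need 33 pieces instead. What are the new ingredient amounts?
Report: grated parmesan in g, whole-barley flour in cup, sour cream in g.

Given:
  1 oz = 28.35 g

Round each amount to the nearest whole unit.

Scaling factor: 33/6 = 11/2 = 5.5.
grated parmesan: 3 oz × 11/2 × 28.35 g/oz ≈ 468 g
whole-barley flour: 1.5 cup × 11/2 ≈ 8 cup
sour cream: 180 g × 11/2 = 990 g

grated parmesan: 468 g; whole-barley flour: 8 cup; sour cream: 990 g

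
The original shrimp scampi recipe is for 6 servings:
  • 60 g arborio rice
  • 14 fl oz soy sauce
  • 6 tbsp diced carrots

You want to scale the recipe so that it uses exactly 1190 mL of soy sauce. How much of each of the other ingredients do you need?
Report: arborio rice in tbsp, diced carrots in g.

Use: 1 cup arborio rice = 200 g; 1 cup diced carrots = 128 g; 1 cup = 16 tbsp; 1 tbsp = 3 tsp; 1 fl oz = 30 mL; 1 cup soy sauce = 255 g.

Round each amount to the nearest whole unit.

The original recipe has 420 mL of soy sauce, so the scaling factor is 1190 ÷ 420 = 17/6.
arborio rice: 60 g × 17/6 ÷ 200 g/cup × 16 tbsp/cup ≈ 14 tbsp
diced carrots: 6 tbsp × 17/6 ÷ 16 tbsp/cup × 128 g/cup = 136 g

arborio rice: 14 tbsp; diced carrots: 136 g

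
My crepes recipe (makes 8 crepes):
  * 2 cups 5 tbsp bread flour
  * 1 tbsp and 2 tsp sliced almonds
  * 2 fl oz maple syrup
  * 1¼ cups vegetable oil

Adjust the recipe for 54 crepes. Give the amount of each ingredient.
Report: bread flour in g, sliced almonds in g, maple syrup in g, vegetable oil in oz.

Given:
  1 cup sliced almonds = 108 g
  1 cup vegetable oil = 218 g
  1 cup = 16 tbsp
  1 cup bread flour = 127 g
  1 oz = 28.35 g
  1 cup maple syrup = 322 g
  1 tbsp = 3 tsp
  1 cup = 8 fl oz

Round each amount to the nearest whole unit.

bread flour: 1982 g; sliced almonds: 76 g; maple syrup: 543 g; vegetable oil: 65 oz

Scaling factor: 54/8 = 27/4 = 6.75.
bread flour: (2 cup + 5 tbsp = 2.3125 cup) × 27/4 × 127 g/cup ≈ 1982 g
sliced almonds: (1 tbsp + 2 tsp = 5/3 tbsp) × 27/4 ÷ 16 tbsp/cup × 108 g/cup ≈ 76 g
maple syrup: 2 fl oz × 27/4 ÷ 8 fl oz/cup × 322 g/cup ≈ 543 g
vegetable oil: 1.25 cup × 27/4 × 218 g/cup ÷ 28.35 g/oz ≈ 65 oz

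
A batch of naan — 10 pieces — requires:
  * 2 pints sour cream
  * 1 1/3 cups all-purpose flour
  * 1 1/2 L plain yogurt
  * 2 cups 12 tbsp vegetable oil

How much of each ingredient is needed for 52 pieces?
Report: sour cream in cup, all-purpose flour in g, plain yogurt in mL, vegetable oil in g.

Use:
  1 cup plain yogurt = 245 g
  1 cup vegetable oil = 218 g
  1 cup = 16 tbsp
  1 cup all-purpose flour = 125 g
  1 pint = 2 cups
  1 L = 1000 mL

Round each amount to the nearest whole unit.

sour cream: 21 cup; all-purpose flour: 867 g; plain yogurt: 7800 mL; vegetable oil: 3117 g

Scaling factor: 52/10 = 26/5 = 5.2.
sour cream: 2 pint × 26/5 × 2 cup/pint ≈ 21 cup
all-purpose flour: 4/3 cup × 26/5 × 125 g/cup ≈ 867 g
plain yogurt: 1.5 L × 26/5 × 1000 mL/L = 7800 mL
vegetable oil: (2 cup + 12 tbsp = 2.75 cup) × 26/5 × 218 g/cup ≈ 3117 g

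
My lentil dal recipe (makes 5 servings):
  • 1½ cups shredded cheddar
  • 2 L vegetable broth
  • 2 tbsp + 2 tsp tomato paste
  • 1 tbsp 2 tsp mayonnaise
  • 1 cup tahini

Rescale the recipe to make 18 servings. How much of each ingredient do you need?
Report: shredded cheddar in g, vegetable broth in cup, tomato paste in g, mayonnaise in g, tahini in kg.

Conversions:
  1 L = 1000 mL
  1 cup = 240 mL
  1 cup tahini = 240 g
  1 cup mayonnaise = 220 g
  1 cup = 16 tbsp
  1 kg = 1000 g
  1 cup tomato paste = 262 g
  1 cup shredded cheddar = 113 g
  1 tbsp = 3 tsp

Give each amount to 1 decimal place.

shredded cheddar: 610.2 g; vegetable broth: 30.0 cup; tomato paste: 157.2 g; mayonnaise: 82.5 g; tahini: 0.9 kg

Scaling factor: 18/5 = 3.6.
shredded cheddar: 1.5 cup × 18/5 × 113 g/cup = 610.2 g
vegetable broth: 2 L × 18/5 × 1000 mL/L ÷ 240 mL/cup = 30.0 cup
tomato paste: (2 tbsp + 2 tsp = 8/3 tbsp) × 18/5 ÷ 16 tbsp/cup × 262 g/cup = 157.2 g
mayonnaise: (1 tbsp + 2 tsp = 5/3 tbsp) × 18/5 ÷ 16 tbsp/cup × 220 g/cup = 82.5 g
tahini: 1 cup × 18/5 × 240 g/cup ÷ 1000 g/kg ≈ 0.9 kg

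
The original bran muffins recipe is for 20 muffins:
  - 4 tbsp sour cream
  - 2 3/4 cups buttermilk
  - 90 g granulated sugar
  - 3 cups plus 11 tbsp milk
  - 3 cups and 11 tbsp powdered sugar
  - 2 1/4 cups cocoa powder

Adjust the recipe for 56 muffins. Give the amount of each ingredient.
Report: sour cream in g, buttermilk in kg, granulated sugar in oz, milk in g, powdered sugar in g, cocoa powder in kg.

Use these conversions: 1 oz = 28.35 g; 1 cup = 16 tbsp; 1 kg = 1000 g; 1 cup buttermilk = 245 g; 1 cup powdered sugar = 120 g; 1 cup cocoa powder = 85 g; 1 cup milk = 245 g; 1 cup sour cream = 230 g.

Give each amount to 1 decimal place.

Scaling factor: 56/20 = 14/5 = 2.8.
sour cream: 4 tbsp × 14/5 ÷ 16 tbsp/cup × 230 g/cup = 161.0 g
buttermilk: 2.75 cup × 14/5 × 245 g/cup ÷ 1000 g/kg ≈ 1.9 kg
granulated sugar: 90 g × 14/5 ÷ 28.35 g/oz ≈ 8.9 oz
milk: (3 cup + 11 tbsp = 3.6875 cup) × 14/5 × 245 g/cup ≈ 2529.6 g
powdered sugar: (3 cup + 11 tbsp = 3.6875 cup) × 14/5 × 120 g/cup = 1239.0 g
cocoa powder: 2.25 cup × 14/5 × 85 g/cup ÷ 1000 g/kg ≈ 0.5 kg

sour cream: 161.0 g; buttermilk: 1.9 kg; granulated sugar: 8.9 oz; milk: 2529.6 g; powdered sugar: 1239.0 g; cocoa powder: 0.5 kg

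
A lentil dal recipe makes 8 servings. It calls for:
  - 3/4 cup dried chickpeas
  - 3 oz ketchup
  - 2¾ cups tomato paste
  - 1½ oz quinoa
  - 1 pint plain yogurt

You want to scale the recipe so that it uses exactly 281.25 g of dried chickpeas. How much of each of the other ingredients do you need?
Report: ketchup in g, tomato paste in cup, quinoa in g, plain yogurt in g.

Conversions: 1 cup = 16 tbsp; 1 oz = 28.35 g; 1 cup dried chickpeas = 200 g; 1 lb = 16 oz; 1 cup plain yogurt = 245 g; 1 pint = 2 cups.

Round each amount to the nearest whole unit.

The original recipe has 150 g of dried chickpeas, so the scaling factor is 281.25 ÷ 150 = 15/8 = 1.875.
ketchup: 3 oz × 15/8 × 28.35 g/oz ≈ 159 g
tomato paste: 2.75 cup × 15/8 ≈ 5 cup
quinoa: 1.5 oz × 15/8 × 28.35 g/oz ≈ 80 g
plain yogurt: 1 pint × 15/8 × 2 cup/pint × 245 g/cup ≈ 919 g

ketchup: 159 g; tomato paste: 5 cup; quinoa: 80 g; plain yogurt: 919 g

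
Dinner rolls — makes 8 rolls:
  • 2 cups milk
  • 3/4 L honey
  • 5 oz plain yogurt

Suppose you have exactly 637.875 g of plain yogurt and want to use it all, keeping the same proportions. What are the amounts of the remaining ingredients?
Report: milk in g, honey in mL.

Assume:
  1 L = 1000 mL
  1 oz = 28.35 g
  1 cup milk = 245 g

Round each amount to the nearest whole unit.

milk: 2205 g; honey: 3375 mL

The original recipe has 141.75 g of plain yogurt, so the scaling factor is 637.875 ÷ 141.75 = 9/2 = 4.5.
milk: 2 cup × 9/2 × 245 g/cup = 2205 g
honey: 0.75 L × 9/2 × 1000 mL/L = 3375 mL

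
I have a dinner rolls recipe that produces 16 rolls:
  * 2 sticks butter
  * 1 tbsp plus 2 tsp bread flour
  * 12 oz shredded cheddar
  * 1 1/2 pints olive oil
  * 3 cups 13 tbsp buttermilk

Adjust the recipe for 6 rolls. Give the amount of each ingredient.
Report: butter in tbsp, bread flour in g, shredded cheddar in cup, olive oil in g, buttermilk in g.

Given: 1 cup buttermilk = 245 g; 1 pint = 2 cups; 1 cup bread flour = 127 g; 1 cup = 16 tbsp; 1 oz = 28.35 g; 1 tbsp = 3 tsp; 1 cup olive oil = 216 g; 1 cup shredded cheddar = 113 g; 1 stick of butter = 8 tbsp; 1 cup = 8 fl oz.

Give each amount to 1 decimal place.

Scaling factor: 6/16 = 3/8 = 0.375.
butter: 2 stick × 3/8 × 8 tbsp/stick = 6.0 tbsp
bread flour: (1 tbsp + 2 tsp = 5/3 tbsp) × 3/8 ÷ 16 tbsp/cup × 127 g/cup ≈ 5.0 g
shredded cheddar: 12 oz × 3/8 × 28.35 g/oz ÷ 113 g/cup ≈ 1.1 cup
olive oil: 1.5 pint × 3/8 × 2 cup/pint × 216 g/cup = 243.0 g
buttermilk: (3 cup + 13 tbsp = 3.8125 cup) × 3/8 × 245 g/cup ≈ 350.3 g

butter: 6.0 tbsp; bread flour: 5.0 g; shredded cheddar: 1.1 cup; olive oil: 243.0 g; buttermilk: 350.3 g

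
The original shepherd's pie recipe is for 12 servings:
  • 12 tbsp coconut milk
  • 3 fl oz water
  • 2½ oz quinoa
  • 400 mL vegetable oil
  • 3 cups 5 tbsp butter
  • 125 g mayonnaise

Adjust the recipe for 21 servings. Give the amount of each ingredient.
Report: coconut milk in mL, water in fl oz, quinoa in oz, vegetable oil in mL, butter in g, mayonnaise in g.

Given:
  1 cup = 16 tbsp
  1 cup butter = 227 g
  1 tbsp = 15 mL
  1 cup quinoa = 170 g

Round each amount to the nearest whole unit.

Scaling factor: 21/12 = 7/4 = 1.75.
coconut milk: 12 tbsp × 7/4 × 15 mL/tbsp = 315 mL
water: 3 fl oz × 7/4 ≈ 5 fl oz
quinoa: 2.5 oz × 7/4 ≈ 4 oz
vegetable oil: 400 mL × 7/4 = 700 mL
butter: (3 cup + 5 tbsp = 3.3125 cup) × 7/4 × 227 g/cup ≈ 1316 g
mayonnaise: 125 g × 7/4 ≈ 219 g

coconut milk: 315 mL; water: 5 fl oz; quinoa: 4 oz; vegetable oil: 700 mL; butter: 1316 g; mayonnaise: 219 g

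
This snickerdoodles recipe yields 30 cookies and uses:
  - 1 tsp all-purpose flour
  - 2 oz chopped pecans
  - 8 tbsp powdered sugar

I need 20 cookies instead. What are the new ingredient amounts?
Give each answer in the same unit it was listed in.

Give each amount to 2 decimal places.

Scaling factor: 20/30 = 2/3.
all-purpose flour: 1 tsp × 2/3 ≈ 0.67 tsp
chopped pecans: 2 oz × 2/3 ≈ 1.33 oz
powdered sugar: 8 tbsp × 2/3 ≈ 5.33 tbsp

all-purpose flour: 0.67 tsp; chopped pecans: 1.33 oz; powdered sugar: 5.33 tbsp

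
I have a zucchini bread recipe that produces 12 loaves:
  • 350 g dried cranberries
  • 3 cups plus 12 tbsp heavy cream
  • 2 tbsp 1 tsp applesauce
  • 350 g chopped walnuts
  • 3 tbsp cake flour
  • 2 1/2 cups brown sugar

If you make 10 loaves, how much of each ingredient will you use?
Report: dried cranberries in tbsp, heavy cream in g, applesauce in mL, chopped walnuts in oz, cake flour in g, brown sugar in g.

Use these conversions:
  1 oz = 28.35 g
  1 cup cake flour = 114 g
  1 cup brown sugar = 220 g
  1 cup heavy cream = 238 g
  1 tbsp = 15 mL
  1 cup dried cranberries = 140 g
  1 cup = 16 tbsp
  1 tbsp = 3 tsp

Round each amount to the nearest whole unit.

Scaling factor: 10/12 = 5/6.
dried cranberries: 350 g × 5/6 ÷ 140 g/cup × 16 tbsp/cup ≈ 33 tbsp
heavy cream: (3 cup + 12 tbsp = 3.75 cup) × 5/6 × 238 g/cup ≈ 744 g
applesauce: (2 tbsp + 1 tsp = 7/3 tbsp) × 5/6 × 15 mL/tbsp ≈ 29 mL
chopped walnuts: 350 g × 5/6 ÷ 28.35 g/oz ≈ 10 oz
cake flour: 3 tbsp × 5/6 ÷ 16 tbsp/cup × 114 g/cup ≈ 18 g
brown sugar: 2.5 cup × 5/6 × 220 g/cup ≈ 458 g

dried cranberries: 33 tbsp; heavy cream: 744 g; applesauce: 29 mL; chopped walnuts: 10 oz; cake flour: 18 g; brown sugar: 458 g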